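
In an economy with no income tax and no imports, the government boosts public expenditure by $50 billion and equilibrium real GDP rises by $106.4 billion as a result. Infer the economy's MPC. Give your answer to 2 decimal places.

Implied spending multiplier k = ΔY/ΔG = 106.4/50 = 2.128.
Since k = 1/(1 − MPC), MPC = 1 − 1/k = 1 − ΔG/ΔY = 1 − 50/106.4 ≈ 0.53.

0.53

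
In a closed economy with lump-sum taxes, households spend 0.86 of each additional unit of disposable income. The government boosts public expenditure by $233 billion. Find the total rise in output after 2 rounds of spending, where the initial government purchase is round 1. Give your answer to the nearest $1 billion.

Round 1 adds ΔG = $233 billion; each later round is MPC = 0.86 times the previous.
After 2 rounds: 233 + 200.38 = ΔG·(1 − c^2)/(1 − c) = 233 × (1 − 0.7396)/0.14 ≈ $433 billion.

$433 billion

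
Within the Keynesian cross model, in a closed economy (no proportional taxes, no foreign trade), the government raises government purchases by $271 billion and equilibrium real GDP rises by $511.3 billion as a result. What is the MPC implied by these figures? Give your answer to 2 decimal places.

Implied spending multiplier k = ΔY/ΔG = 511.3/271 ≈ 1.8867.
Since k = 1/(1 − MPC), MPC = 1 − 1/k = 1 − ΔG/ΔY = 1 − 271/511.3 ≈ 0.47.

0.47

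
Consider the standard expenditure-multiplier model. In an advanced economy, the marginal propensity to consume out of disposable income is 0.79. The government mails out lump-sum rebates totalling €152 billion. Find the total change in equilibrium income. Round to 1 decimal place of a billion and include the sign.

+€571.8 billion

A lump-sum tax change of −€152 billion shifts disposable income by +€152 billion; first-round consumption changes by −c × ΔT = −0.79 × (−€152 billion) = +€120.08 billion.
Expenditure multiplier = 1/(1 − MPC) = 1/(1 − 0.79) = 1/0.21 ≈ 4.762.
The tax multiplier is −c × k ≈ −3.762, so ΔY = k × (−c·ΔT) = (+€120.08 billion) / 0.21 ≈ +€571.8 billion.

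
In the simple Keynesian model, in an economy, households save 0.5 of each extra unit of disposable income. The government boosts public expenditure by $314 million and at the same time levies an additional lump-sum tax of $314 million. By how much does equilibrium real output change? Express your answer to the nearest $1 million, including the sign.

MPC = 1 − MPS = 1 − 0.5 = 0.5.
Expenditure multiplier = 1/(1 − MPC) = 1/(1 − 0.5) = 1/0.5 = 2.
ΔG contributes k·ΔG = (+$314 million) / 0.5 = +$628 million.
ΔT of +$314 million changes first-round spending by −c·ΔT = −$157 million, contributing k·(−c·ΔT) = (−$157 million) / 0.5 = −$314 million.
With ΔG = ΔT and no other leakages, the balanced-budget multiplier is 1, so ΔY = ΔG = +$314 million.

+$314 million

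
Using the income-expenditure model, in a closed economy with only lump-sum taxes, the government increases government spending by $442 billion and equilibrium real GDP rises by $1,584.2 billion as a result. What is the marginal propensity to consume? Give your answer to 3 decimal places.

0.721

Implied spending multiplier k = ΔY/ΔG = 1,584.2/442 ≈ 3.5842.
Since k = 1/(1 − MPC), MPC = 1 − 1/k = 1 − ΔG/ΔY = 1 − 442/1,584.2 ≈ 0.721.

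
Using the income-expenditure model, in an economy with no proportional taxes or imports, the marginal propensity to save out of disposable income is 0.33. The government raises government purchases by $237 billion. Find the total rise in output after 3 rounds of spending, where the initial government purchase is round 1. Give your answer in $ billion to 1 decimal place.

MPC = 1 − MPS = 1 − 0.33 = 0.67.
Round 1 adds ΔG = $237 billion; each later round is MPC = 0.67 times the previous.
After 3 rounds: 237 + 158.79 + 106.3893 = ΔG·(1 − c^3)/(1 − c) = 237 × (1 − 0.300763)/0.33 ≈ $502.2 billion.

$502.2 billion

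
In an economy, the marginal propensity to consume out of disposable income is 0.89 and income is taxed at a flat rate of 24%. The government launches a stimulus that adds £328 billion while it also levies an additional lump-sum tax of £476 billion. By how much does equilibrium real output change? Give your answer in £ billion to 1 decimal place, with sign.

Expenditure multiplier = 1/(1 − c(1−t)) = 1/(1 − 0.89×0.76) = 1/0.3236 ≈ 3.09.
ΔG contributes k·ΔG = (+£328 billion) / 0.3236 ≈ +£1,013.6 billion.
ΔT of +£476 billion changes first-round spending by −c·ΔT = −£423.64 billion, contributing k·(−c·ΔT) = (−£423.64 billion) / 0.3236 ≈ −£1,309.1 billion.
Net ΔY = k(ΔG − c·ΔT) = (−£95.64 billion) / 0.3236 ≈ −£295.6 billion.

−£295.6 billion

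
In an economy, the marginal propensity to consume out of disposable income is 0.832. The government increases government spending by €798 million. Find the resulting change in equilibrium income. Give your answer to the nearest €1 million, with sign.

Spending multiplier = 1/(1 − MPC) = 1/(1 − 0.832) = 1/0.168 ≈ 5.952.
ΔY = k × ΔG = (+€798 million) / 0.168 = +€4,750 million.

+€4,750 million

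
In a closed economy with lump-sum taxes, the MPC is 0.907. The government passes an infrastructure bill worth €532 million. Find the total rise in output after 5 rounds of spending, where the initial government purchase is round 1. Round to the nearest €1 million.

€2,209 million

Round 1 adds ΔG = €532 million; each later round is MPC = 0.907 times the previous.
After 5 rounds: 532 + 482.524 + 437.649268 + 396.947886076 + 360.031732670932 = ΔG·(1 − c^5)/(1 − c) = 532 × (1 − 0.613813499121307)/0.093 ≈ €2,209 million.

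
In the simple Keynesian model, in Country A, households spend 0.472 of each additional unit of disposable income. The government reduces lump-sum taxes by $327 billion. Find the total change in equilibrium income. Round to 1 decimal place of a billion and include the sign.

+$292.3 billion

A lump-sum tax change of −$327 billion shifts disposable income by +$327 billion; first-round consumption changes by −c × ΔT = −0.472 × (−$327 billion) = +$154.344 billion.
Expenditure multiplier = 1/(1 − MPC) = 1/(1 − 0.472) = 1/0.528 ≈ 1.894.
The tax multiplier is −c × k ≈ −0.894, so ΔY = k × (−c·ΔT) = (+$154.344 billion) / 0.528 ≈ +$292.3 billion.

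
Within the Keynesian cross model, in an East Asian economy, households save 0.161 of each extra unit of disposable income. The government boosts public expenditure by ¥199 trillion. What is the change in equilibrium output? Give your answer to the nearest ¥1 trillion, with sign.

MPC = 1 − MPS = 1 − 0.161 = 0.839.
Expenditure multiplier = 1/(1 − MPC) = 1/(1 − 0.839) = 1/0.161 ≈ 6.211.
ΔY = k × ΔG = (+¥199 trillion) / 0.161 ≈ +¥1,236 trillion.

+¥1,236 trillion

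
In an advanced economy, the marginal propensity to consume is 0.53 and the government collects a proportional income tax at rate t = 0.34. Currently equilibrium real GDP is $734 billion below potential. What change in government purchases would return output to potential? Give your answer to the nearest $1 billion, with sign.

Spending multiplier = 1/(1 − c(1−t)) = 1/(1 − 0.53×0.66) = 1/0.6502 ≈ 1.538.
Need ΔY = +$734 billion, so ΔG = ΔY/k = (+$734 billion) × 0.6502 ≈ +$477 billion.
The government should increase government purchases by $477 billion.

+$477 billion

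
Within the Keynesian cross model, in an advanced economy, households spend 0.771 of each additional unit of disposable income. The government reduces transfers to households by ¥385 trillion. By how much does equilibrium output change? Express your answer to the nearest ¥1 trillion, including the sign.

−¥1,296 trillion

The transfer change shifts disposable income by −¥385 trillion, so first-round consumption changes by c·ΔTR = 0.771 × (−¥385 trillion) = −¥296.835 trillion.
Expenditure multiplier = 1/(1 − MPC) = 1/(1 − 0.771) = 1/0.229 ≈ 4.367.
The transfer multiplier is c × k ≈ 3.367, so ΔY = k × (c·ΔTR) = (−¥296.835 trillion) / 0.229 ≈ −¥1,296 trillion.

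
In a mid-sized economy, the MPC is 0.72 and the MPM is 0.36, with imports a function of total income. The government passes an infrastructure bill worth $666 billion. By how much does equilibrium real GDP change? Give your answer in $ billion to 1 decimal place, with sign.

+$1,040.6 billion

Expenditure multiplier = 1/(1 − c + m) = 1/(1 − 0.72 + 0.36) = 1/0.64 ≈ 1.563.
ΔY = k × ΔG = (+$666 billion) / 0.64 ≈ +$1,040.6 billion.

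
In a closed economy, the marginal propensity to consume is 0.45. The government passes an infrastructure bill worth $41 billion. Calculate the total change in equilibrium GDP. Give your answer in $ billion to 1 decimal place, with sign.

Expenditure multiplier = 1/(1 − MPC) = 1/(1 − 0.45) = 1/0.55 ≈ 1.818.
ΔY = k × ΔG = (+$41 billion) / 0.55 ≈ +$74.5 billion.

+$74.5 billion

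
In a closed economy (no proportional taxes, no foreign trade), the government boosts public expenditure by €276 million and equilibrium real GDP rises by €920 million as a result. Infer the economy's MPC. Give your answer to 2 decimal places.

Implied spending multiplier k = ΔY/ΔG = 920/276 ≈ 3.3333.
Since k = 1/(1 − MPC), MPC = 1 − 1/k = 1 − ΔG/ΔY = 1 − 276/920 = 0.70.

0.70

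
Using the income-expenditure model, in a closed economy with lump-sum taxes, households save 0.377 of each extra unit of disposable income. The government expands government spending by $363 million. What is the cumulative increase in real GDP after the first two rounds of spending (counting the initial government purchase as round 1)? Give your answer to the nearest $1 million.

MPC = 1 − MPS = 1 − 0.377 = 0.623.
Round 1 adds ΔG = $363 million; each later round is MPC = 0.623 times the previous.
After 2 rounds: 363 + 226.149 = ΔG·(1 − c^2)/(1 − c) = 363 × (1 − 0.388129)/0.377 ≈ $589 million.

$589 million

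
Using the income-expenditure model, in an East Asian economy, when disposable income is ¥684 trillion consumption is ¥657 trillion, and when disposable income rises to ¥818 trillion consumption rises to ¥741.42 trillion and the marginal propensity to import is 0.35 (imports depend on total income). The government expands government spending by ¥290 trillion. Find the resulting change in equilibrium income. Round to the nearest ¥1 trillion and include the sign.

+¥403 trillion

MPC = ΔC/ΔYd = (741.42 − 657)/(818 − 684) = 84.42/134 = 0.63.
Government-spending multiplier = 1/(1 − c + m) = 1/(1 − 0.63 + 0.35) = 1/0.72 ≈ 1.389.
ΔY = k × ΔG = (+¥290 trillion) / 0.72 ≈ +¥403 trillion.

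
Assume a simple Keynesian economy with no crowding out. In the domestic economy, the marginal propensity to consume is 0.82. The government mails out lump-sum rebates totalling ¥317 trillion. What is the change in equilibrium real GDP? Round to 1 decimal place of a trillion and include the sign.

+¥1,444.1 trillion

A lump-sum tax change of −¥317 trillion shifts disposable income by +¥317 trillion; first-round consumption changes by −c × ΔT = −0.82 × (−¥317 trillion) = +¥259.94 trillion.
Expenditure multiplier = 1/(1 − MPC) = 1/(1 − 0.82) = 1/0.18 ≈ 5.556.
The tax multiplier is −c × k ≈ −4.556, so ΔY = k × (−c·ΔT) = (+¥259.94 trillion) / 0.18 ≈ +¥1,444.1 trillion.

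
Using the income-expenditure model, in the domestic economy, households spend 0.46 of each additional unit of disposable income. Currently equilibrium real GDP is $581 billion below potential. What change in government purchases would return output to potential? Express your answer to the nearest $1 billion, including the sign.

Spending multiplier = 1/(1 − MPC) = 1/(1 − 0.46) = 1/0.54 ≈ 1.852.
Need ΔY = +$581 billion, so ΔG = ΔY/k = (+$581 billion) × 0.54 ≈ +$314 billion.
The government should increase government purchases by $314 billion.

+$314 billion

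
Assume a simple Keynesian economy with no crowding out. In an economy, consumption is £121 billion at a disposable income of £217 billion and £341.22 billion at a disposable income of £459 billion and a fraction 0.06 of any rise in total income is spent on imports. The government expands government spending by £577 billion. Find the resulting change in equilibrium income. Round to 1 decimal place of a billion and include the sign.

MPC = ΔC/ΔYd = (341.22 − 121)/(459 − 217) = 220.22/242 = 0.91.
Spending multiplier = 1/(1 − c + m) = 1/(1 − 0.91 + 0.06) = 1/0.15 ≈ 6.667.
ΔY = k × ΔG = (+£577 billion) / 0.15 ≈ +£3,846.7 billion.

+£3,846.7 billion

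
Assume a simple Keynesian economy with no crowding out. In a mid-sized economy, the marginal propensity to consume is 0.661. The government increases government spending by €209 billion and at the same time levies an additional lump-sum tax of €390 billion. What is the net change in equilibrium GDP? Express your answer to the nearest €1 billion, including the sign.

Expenditure multiplier = 1/(1 − MPC) = 1/(1 − 0.661) = 1/0.339 ≈ 2.95.
ΔG contributes k·ΔG = (+€209 billion) / 0.339 ≈ +€616.5 billion.
ΔT of +€390 billion changes first-round spending by −c·ΔT = −€257.79 billion, contributing k·(−c·ΔT) = (−€257.79 billion) / 0.339 ≈ −€760.4 billion.
Net ΔY = k(ΔG − c·ΔT) = (−€48.79 billion) / 0.339 ≈ −€144 billion.

−€144 billion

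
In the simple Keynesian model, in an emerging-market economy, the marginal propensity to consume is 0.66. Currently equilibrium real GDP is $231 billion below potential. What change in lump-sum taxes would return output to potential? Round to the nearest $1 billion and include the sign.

Spending multiplier = 1/(1 − MPC) = 1/(1 − 0.66) = 1/0.34 ≈ 2.941.
Tax multiplier = −c·k = −0.66/0.34 ≈ −1.941. Need ΔY = +$231 billion, so ΔT = ΔY/(−c·k) = −(+$231 billion) × 0.34 / 0.66 = −$119 billion.
The government should cut lump-sum taxes by $119 billion.

−$119 billion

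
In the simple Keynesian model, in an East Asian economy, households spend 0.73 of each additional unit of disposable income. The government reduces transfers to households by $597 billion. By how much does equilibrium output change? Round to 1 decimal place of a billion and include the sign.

The transfer change shifts disposable income by −$597 billion, so first-round consumption changes by c·ΔTR = 0.73 × (−$597 billion) = −$435.81 billion.
Expenditure multiplier = 1/(1 − MPC) = 1/(1 − 0.73) = 1/0.27 ≈ 3.704.
The transfer multiplier is c × k ≈ 2.704, so ΔY = k × (c·ΔTR) = (−$435.81 billion) / 0.27 ≈ −$1,614.1 billion.

−$1,614.1 billion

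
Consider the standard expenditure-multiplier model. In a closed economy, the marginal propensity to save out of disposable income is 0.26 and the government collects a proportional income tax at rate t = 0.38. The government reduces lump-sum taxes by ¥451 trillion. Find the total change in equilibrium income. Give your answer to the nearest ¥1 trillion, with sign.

+¥617 trillion

MPC = 1 − MPS = 1 − 0.26 = 0.74.
A lump-sum tax change of −¥451 trillion shifts disposable income by +¥451 trillion; first-round consumption changes by −c × ΔT = −0.74 × (−¥451 trillion) = +¥333.74 trillion.
Expenditure multiplier = 1/(1 − c(1−t)) = 1/(1 − 0.74×0.62) = 1/0.5412 ≈ 1.848.
The tax multiplier is −c × k ≈ −1.367, so ΔY = k × (−c·ΔT) = (+¥333.74 trillion) / 0.5412 ≈ +¥617 trillion.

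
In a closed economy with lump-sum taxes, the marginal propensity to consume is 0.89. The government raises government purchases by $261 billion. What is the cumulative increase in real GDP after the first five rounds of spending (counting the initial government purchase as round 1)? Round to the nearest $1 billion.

Round 1 adds ΔG = $261 billion; each later round is MPC = 0.89 times the previous.
After 5 rounds: 261 + 232.29 + 206.7381 + 183.996909 + 163.75724901 = ΔG·(1 − c^5)/(1 − c) = 261 × (1 − 0.5584059449)/0.11 ≈ $1,048 billion.

$1,048 billion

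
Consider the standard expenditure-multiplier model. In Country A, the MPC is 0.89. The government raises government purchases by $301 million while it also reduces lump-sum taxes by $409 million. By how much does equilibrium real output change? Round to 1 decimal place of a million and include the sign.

+$6,045.5 million

Expenditure multiplier = 1/(1 − MPC) = 1/(1 − 0.89) = 1/0.11 ≈ 9.091.
ΔG contributes k·ΔG = (+$301 million) / 0.11 ≈ +$2,736.4 million.
ΔT of −$409 million changes first-round spending by −c·ΔT = +$364.01 million, contributing k·(−c·ΔT) = (+$364.01 million) / 0.11 ≈ +$3,309.2 million.
Net ΔY = k(ΔG − c·ΔT) = (+$665.01 million) / 0.11 ≈ +$6,045.5 million.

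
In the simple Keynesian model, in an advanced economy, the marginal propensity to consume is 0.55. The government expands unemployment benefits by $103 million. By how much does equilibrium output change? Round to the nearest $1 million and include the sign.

The transfer change shifts disposable income by +$103 million, so first-round consumption changes by c·ΔTR = 0.55 × (+$103 million) = +$56.65 million.
Expenditure multiplier = 1/(1 − MPC) = 1/(1 − 0.55) = 1/0.45 ≈ 2.222.
The transfer multiplier is c × k ≈ 1.222, so ΔY = k × (c·ΔTR) = (+$56.65 million) / 0.45 ≈ +$126 million.

+$126 million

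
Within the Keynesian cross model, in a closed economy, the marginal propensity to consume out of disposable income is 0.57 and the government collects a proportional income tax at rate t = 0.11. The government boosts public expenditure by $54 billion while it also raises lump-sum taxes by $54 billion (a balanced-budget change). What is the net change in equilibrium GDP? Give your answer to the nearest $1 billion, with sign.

+$47 billion

Expenditure multiplier = 1/(1 − c(1−t)) = 1/(1 − 0.57×0.89) = 1/0.4927 ≈ 2.03.
ΔG contributes k·ΔG = (+$54 billion) / 0.4927 ≈ +$109.6 billion.
ΔT of +$54 billion changes first-round spending by −c·ΔT = −$30.78 billion, contributing k·(−c·ΔT) = (−$30.78 billion) / 0.4927 ≈ −$62.5 billion.
Net ΔY = k(ΔG − c·ΔT) = (+$23.22 billion) / 0.4927 ≈ +$47 billion.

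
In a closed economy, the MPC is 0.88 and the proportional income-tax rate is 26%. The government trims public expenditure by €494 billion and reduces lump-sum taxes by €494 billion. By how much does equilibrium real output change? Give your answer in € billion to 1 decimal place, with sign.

Expenditure multiplier = 1/(1 − c(1−t)) = 1/(1 − 0.88×0.74) = 1/0.3488 ≈ 2.867.
ΔG contributes k·ΔG = (−€494 billion) / 0.3488 ≈ −€1,416.3 billion.
ΔT of −€494 billion changes first-round spending by −c·ΔT = +€434.72 billion, contributing k·(−c·ΔT) = (+€434.72 billion) / 0.3488 ≈ +€1,246.3 billion.
Net ΔY = k(ΔG − c·ΔT) = (−€59.28 billion) / 0.3488 ≈ −€170 billion.

−€170.0 billion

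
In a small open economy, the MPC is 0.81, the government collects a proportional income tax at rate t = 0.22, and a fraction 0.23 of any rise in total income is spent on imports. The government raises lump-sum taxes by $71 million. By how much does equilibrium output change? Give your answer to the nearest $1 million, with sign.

−$96 million

A lump-sum tax change of +$71 million shifts disposable income by −$71 million; first-round consumption changes by −c × ΔT = −0.81 × (+$71 million) = −$57.51 million.
Expenditure multiplier = 1/(1 − c(1−t) + m) = 1/(1 − 0.81×0.78 + 0.23) = 1/0.5982 ≈ 1.672.
The tax multiplier is −c × k ≈ −1.354, so ΔY = k × (−c·ΔT) = (−$57.51 million) / 0.5982 ≈ −$96 million.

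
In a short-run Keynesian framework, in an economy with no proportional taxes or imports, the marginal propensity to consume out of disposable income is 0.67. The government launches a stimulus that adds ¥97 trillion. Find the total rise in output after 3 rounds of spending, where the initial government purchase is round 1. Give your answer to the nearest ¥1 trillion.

¥206 trillion

Round 1 adds ΔG = ¥97 trillion; each later round is MPC = 0.67 times the previous.
After 3 rounds: 97 + 64.99 + 43.5433 = ΔG·(1 − c^3)/(1 − c) = 97 × (1 − 0.300763)/0.33 ≈ ¥206 trillion.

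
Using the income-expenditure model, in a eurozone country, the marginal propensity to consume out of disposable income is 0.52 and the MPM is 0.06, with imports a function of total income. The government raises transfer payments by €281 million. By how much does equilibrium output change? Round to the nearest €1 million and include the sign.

The transfer change shifts disposable income by +€281 million, so first-round consumption changes by c·ΔTR = 0.52 × (+€281 million) = +€146.12 million.
Expenditure multiplier = 1/(1 − c + m) = 1/(1 − 0.52 + 0.06) = 1/0.54 ≈ 1.852.
The transfer multiplier is c × k ≈ 0.963, so ΔY = k × (c·ΔTR) = (+€146.12 million) / 0.54 ≈ +€271 million.

+€271 million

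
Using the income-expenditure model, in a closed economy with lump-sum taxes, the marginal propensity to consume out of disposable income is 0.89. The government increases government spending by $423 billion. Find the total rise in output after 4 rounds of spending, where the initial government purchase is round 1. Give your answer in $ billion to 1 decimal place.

$1,432.7 billion

Round 1 adds ΔG = $423 billion; each later round is MPC = 0.89 times the previous.
After 4 rounds: 423 + 376.47 + 335.0583 + 298.201887 = ΔG·(1 − c^4)/(1 − c) = 423 × (1 − 0.62742241)/0.11 ≈ $1,432.7 billion.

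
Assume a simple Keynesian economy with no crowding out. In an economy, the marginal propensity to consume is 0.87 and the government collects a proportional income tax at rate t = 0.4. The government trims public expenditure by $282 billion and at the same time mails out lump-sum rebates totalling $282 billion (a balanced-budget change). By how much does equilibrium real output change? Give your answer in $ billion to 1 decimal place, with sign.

−$76.7 billion

Expenditure multiplier = 1/(1 − c(1−t)) = 1/(1 − 0.87×0.6) = 1/0.478 ≈ 2.092.
ΔG contributes k·ΔG = (−$282 billion) / 0.478 ≈ −$590 billion.
ΔT of −$282 billion changes first-round spending by −c·ΔT = +$245.34 billion, contributing k·(−c·ΔT) = (+$245.34 billion) / 0.478 ≈ +$513.3 billion.
Net ΔY = k(ΔG − c·ΔT) = (−$36.66 billion) / 0.478 ≈ −$76.7 billion.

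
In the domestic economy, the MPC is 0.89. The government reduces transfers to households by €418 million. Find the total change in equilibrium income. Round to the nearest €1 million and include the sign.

−€3,382 million

The transfer change shifts disposable income by −€418 million, so first-round consumption changes by c·ΔTR = 0.89 × (−€418 million) = −€372.02 million.
Expenditure multiplier = 1/(1 − MPC) = 1/(1 − 0.89) = 1/0.11 ≈ 9.091.
The transfer multiplier is c × k ≈ 8.091, so ΔY = k × (c·ΔTR) = (−€372.02 million) / 0.11 = −€3,382 million.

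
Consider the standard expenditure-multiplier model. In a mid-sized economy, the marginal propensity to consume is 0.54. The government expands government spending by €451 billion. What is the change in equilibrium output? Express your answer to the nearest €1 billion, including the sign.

+€980 billion

Spending multiplier = 1/(1 − MPC) = 1/(1 − 0.54) = 1/0.46 ≈ 2.174.
ΔY = k × ΔG = (+€451 billion) / 0.46 ≈ +€980 billion.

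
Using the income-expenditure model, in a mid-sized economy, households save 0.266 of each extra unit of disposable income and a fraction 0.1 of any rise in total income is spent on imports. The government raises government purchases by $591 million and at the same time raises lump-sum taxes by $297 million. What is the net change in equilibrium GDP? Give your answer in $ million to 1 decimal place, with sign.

MPC = 1 − MPS = 1 − 0.266 = 0.734.
Expenditure multiplier = 1/(1 − c + m) = 1/(1 − 0.734 + 0.1) = 1/0.366 ≈ 2.732.
ΔG contributes k·ΔG = (+$591 million) / 0.366 ≈ +$1,614.8 million.
ΔT of +$297 million changes first-round spending by −c·ΔT = −$217.998 million, contributing k·(−c·ΔT) = (−$217.998 million) / 0.366 ≈ −$595.6 million.
Net ΔY = k(ΔG − c·ΔT) = (+$373.002 million) / 0.366 ≈ +$1,019.1 million.

+$1,019.1 million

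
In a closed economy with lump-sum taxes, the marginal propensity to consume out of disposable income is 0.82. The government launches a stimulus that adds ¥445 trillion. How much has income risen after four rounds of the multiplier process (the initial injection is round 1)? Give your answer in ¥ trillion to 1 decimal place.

Round 1 adds ΔG = ¥445 trillion; each later round is MPC = 0.82 times the previous.
After 4 rounds: 445 + 364.9 + 299.218 + 245.35876 = ΔG·(1 − c^4)/(1 − c) = 445 × (1 − 0.45212176)/0.18 ≈ ¥1,354.5 trillion.

¥1,354.5 trillion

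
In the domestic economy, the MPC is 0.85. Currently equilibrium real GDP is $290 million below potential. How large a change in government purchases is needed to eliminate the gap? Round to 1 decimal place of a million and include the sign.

Spending multiplier = 1/(1 − MPC) = 1/(1 − 0.85) = 1/0.15 ≈ 6.667.
Need ΔY = +$290 million, so ΔG = ΔY/k = (+$290 million) × 0.15 = +$43.5 million.
The government should increase government purchases by $43.5 million.

+$43.5 million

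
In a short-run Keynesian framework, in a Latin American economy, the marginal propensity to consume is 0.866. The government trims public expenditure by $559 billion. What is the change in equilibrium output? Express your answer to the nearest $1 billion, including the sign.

−$4,172 billion

Government-spending multiplier = 1/(1 − MPC) = 1/(1 − 0.866) = 1/0.134 ≈ 7.463.
ΔY = k × ΔG = (−$559 billion) / 0.134 ≈ −$4,172 billion.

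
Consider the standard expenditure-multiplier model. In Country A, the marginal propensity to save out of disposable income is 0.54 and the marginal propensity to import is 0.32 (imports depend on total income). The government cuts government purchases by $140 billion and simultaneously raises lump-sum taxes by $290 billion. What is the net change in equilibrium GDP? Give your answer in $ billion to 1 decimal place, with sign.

MPC = 1 − MPS = 1 − 0.54 = 0.46.
Expenditure multiplier = 1/(1 − c + m) = 1/(1 − 0.46 + 0.32) = 1/0.86 ≈ 1.163.
ΔG contributes k·ΔG = (−$140 billion) / 0.86 ≈ −$162.8 billion.
ΔT of +$290 billion changes first-round spending by −c·ΔT = −$133.4 billion, contributing k·(−c·ΔT) = (−$133.4 billion) / 0.86 ≈ −$155.1 billion.
Net ΔY = k(ΔG − c·ΔT) = (−$273.4 billion) / 0.86 ≈ −$317.9 billion.

−$317.9 billion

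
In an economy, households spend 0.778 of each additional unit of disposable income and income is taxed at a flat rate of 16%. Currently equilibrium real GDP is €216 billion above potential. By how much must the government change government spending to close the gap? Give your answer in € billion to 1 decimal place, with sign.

−€74.8 billion

Spending multiplier = 1/(1 − c(1−t)) = 1/(1 − 0.778×0.84) = 1/0.34648 ≈ 2.886.
Need ΔY = −€216 billion, so ΔG = ΔY/k = (−€216 billion) × 0.34648 ≈ −€74.8 billion.
The government should cut government spending by €74.8 billion.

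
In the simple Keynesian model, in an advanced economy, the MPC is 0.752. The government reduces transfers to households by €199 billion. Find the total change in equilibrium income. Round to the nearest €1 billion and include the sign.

−€603 billion

The transfer change shifts disposable income by −€199 billion, so first-round consumption changes by c·ΔTR = 0.752 × (−€199 billion) = −€149.648 billion.
Expenditure multiplier = 1/(1 − MPC) = 1/(1 − 0.752) = 1/0.248 ≈ 4.032.
The transfer multiplier is c × k ≈ 3.032, so ΔY = k × (c·ΔTR) = (−€149.648 billion) / 0.248 ≈ −€603 billion.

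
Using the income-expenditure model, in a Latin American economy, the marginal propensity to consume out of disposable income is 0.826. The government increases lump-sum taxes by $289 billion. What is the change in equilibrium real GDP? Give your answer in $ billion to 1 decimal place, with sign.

−$1,371.9 billion

A lump-sum tax change of +$289 billion shifts disposable income by −$289 billion; first-round consumption changes by −c × ΔT = −0.826 × (+$289 billion) = −$238.714 billion.
Expenditure multiplier = 1/(1 − MPC) = 1/(1 − 0.826) = 1/0.174 ≈ 5.747.
The tax multiplier is −c × k ≈ −4.747, so ΔY = k × (−c·ΔT) = (−$238.714 billion) / 0.174 ≈ −$1,371.9 billion.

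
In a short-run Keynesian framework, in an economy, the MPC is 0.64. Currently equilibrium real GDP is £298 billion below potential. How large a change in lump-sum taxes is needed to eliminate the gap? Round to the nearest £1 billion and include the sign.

−£168 billion

Spending multiplier = 1/(1 − MPC) = 1/(1 − 0.64) = 1/0.36 ≈ 2.778.
Tax multiplier = −c·k = −0.64/0.36 ≈ −1.778. Need ΔY = +£298 billion, so ΔT = ΔY/(−c·k) = −(+£298 billion) × 0.36 / 0.64 ≈ −£168 billion.
The government should cut lump-sum taxes by £168 billion.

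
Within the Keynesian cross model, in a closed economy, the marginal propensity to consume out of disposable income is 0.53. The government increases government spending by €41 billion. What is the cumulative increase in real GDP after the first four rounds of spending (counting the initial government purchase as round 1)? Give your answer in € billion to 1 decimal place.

€80.4 billion

Round 1 adds ΔG = €41 billion; each later round is MPC = 0.53 times the previous.
After 4 rounds: 41 + 21.73 + 11.5169 + 6.103957 = ΔG·(1 − c^4)/(1 − c) = 41 × (1 − 0.07890481)/0.47 ≈ €80.4 billion.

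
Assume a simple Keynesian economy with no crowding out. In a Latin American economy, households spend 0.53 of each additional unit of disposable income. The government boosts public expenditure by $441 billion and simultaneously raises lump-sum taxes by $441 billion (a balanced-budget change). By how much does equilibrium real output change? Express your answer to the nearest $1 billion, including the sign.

+$441 billion

Expenditure multiplier = 1/(1 − MPC) = 1/(1 − 0.53) = 1/0.47 ≈ 2.128.
ΔG contributes k·ΔG = (+$441 billion) / 0.47 ≈ +$938.3 billion.
ΔT of +$441 billion changes first-round spending by −c·ΔT = −$233.73 billion, contributing k·(−c·ΔT) = (−$233.73 billion) / 0.47 ≈ −$497.3 billion.
With ΔG = ΔT and no other leakages, the balanced-budget multiplier is 1, so ΔY = ΔG = +$441 billion.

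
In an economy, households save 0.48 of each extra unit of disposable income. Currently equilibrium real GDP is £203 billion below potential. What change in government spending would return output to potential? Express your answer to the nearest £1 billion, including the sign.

+£97 billion

MPC = 1 − MPS = 1 − 0.48 = 0.52.
Spending multiplier = 1/(1 − MPC) = 1/(1 − 0.52) = 1/0.48 ≈ 2.083.
Need ΔY = +£203 billion, so ΔG = ΔY/k = (+£203 billion) × 0.48 ≈ +£97 billion.
The government should increase government spending by £97 billion.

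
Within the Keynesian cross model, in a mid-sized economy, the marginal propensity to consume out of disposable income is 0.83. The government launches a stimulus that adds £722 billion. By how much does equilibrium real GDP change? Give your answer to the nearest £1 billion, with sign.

+£4,247 billion

Expenditure multiplier = 1/(1 − MPC) = 1/(1 − 0.83) = 1/0.17 ≈ 5.882.
ΔY = k × ΔG = (+£722 billion) / 0.17 ≈ +£4,247 billion.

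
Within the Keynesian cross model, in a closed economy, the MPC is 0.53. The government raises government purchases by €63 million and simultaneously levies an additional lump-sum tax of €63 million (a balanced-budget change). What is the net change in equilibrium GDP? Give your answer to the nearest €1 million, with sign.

Expenditure multiplier = 1/(1 − MPC) = 1/(1 − 0.53) = 1/0.47 ≈ 2.128.
ΔG contributes k·ΔG = (+€63 million) / 0.47 ≈ +€134 million.
ΔT of +€63 million changes first-round spending by −c·ΔT = −€33.39 million, contributing k·(−c·ΔT) = (−€33.39 million) / 0.47 ≈ −€71 million.
With ΔG = ΔT and no other leakages, the balanced-budget multiplier is 1, so ΔY = ΔG = +€63 million.

+€63 million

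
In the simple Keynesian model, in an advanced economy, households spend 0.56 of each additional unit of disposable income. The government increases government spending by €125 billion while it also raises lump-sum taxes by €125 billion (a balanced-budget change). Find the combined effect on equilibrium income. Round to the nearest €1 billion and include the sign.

+€125 billion

Expenditure multiplier = 1/(1 − MPC) = 1/(1 − 0.56) = 1/0.44 ≈ 2.273.
ΔG contributes k·ΔG = (+€125 billion) / 0.44 ≈ +€284.1 billion.
ΔT of +€125 billion changes first-round spending by −c·ΔT = −€70 billion, contributing k·(−c·ΔT) = (−€70 billion) / 0.44 ≈ −€159.1 billion.
With ΔG = ΔT and no other leakages, the balanced-budget multiplier is 1, so ΔY = ΔG = +€125 billion.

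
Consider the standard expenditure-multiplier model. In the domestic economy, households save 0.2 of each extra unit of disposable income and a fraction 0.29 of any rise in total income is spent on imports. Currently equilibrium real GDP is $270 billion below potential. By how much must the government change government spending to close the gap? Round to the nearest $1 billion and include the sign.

+$132 billion

MPC = 1 − MPS = 1 − 0.2 = 0.8.
Spending multiplier = 1/(1 − c + m) = 1/(1 − 0.8 + 0.29) = 1/0.49 ≈ 2.041.
Need ΔY = +$270 billion, so ΔG = ΔY/k = (+$270 billion) × 0.49 ≈ +$132 billion.
The government should increase government spending by $132 billion.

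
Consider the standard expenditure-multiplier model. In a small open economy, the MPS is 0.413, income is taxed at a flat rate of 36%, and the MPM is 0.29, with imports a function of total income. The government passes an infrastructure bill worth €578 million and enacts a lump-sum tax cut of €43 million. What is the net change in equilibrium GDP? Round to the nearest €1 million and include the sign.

+€660 million

MPC = 1 − MPS = 1 − 0.413 = 0.587.
Expenditure multiplier = 1/(1 − c(1−t) + m) = 1/(1 − 0.587×0.64 + 0.29) = 1/0.91432 ≈ 1.094.
ΔG contributes k·ΔG = (+€578 million) / 0.91432 ≈ +€632.2 million.
ΔT of −€43 million changes first-round spending by −c·ΔT = +€25.241 million, contributing k·(−c·ΔT) = (+€25.241 million) / 0.91432 ≈ +€27.6 million.
Net ΔY = k(ΔG − c·ΔT) = (+€603.241 million) / 0.91432 ≈ +€660 million.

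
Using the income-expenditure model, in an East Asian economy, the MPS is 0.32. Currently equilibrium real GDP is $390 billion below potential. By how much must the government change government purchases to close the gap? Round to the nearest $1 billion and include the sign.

MPC = 1 − MPS = 1 − 0.32 = 0.68.
Spending multiplier = 1/(1 − MPC) = 1/(1 − 0.68) = 1/0.32 = 3.125.
Need ΔY = +$390 billion, so ΔG = ΔY/k = (+$390 billion) × 0.32 ≈ +$125 billion.
The government should increase government purchases by $125 billion.

+$125 billion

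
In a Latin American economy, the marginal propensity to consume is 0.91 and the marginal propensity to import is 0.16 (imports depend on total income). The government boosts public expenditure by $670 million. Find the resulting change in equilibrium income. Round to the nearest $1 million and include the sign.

+$2,680 million

Government-spending multiplier = 1/(1 − c + m) = 1/(1 − 0.91 + 0.16) = 1/0.25 = 4.
ΔY = k × ΔG = (+$670 million) / 0.25 = +$2,680 million.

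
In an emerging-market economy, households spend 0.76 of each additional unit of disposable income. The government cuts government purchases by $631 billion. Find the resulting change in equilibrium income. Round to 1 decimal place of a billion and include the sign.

−$2,629.2 billion

Expenditure multiplier = 1/(1 − MPC) = 1/(1 − 0.76) = 1/0.24 ≈ 4.167.
ΔY = k × ΔG = (−$631 billion) / 0.24 ≈ −$2,629.2 billion.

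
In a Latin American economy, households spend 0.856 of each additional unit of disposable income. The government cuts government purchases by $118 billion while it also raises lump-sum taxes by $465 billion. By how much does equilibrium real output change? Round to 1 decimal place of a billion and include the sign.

Expenditure multiplier = 1/(1 − MPC) = 1/(1 − 0.856) = 1/0.144 ≈ 6.944.
ΔG contributes k·ΔG = (−$118 billion) / 0.144 ≈ −$819.4 billion.
ΔT of +$465 billion changes first-round spending by −c·ΔT = −$398.04 billion, contributing k·(−c·ΔT) = (−$398.04 billion) / 0.144 ≈ −$2,764.2 billion.
Net ΔY = k(ΔG − c·ΔT) = (−$516.04 billion) / 0.144 ≈ −$3,583.6 billion.

−$3,583.6 billion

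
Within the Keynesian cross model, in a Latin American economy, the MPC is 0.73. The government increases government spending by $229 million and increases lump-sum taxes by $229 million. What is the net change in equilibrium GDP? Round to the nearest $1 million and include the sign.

+$229 million

Expenditure multiplier = 1/(1 − MPC) = 1/(1 − 0.73) = 1/0.27 ≈ 3.704.
ΔG contributes k·ΔG = (+$229 million) / 0.27 ≈ +$848.1 million.
ΔT of +$229 million changes first-round spending by −c·ΔT = −$167.17 million, contributing k·(−c·ΔT) = (−$167.17 million) / 0.27 ≈ −$619.1 million.
With ΔG = ΔT and no other leakages, the balanced-budget multiplier is 1, so ΔY = ΔG = +$229 million.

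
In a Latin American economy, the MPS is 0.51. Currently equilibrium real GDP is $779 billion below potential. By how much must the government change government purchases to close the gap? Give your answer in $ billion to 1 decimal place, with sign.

MPC = 1 − MPS = 1 − 0.51 = 0.49.
Spending multiplier = 1/(1 − MPC) = 1/(1 − 0.49) = 1/0.51 ≈ 1.961.
Need ΔY = +$779 billion, so ΔG = ΔY/k = (+$779 billion) × 0.51 ≈ +$397.3 billion.
The government should increase government purchases by $397.3 billion.

+$397.3 billion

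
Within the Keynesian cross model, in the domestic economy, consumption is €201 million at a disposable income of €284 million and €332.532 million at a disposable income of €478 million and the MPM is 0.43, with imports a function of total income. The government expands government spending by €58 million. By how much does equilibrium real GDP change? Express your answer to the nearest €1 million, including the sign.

MPC = ΔC/ΔYd = (332.532 − 201)/(478 − 284) = 131.532/194 = 0.678.
Government-spending multiplier = 1/(1 − c + m) = 1/(1 − 0.678 + 0.43) = 1/0.752 ≈ 1.33.
ΔY = k × ΔG = (+€58 million) / 0.752 ≈ +€77 million.

+€77 million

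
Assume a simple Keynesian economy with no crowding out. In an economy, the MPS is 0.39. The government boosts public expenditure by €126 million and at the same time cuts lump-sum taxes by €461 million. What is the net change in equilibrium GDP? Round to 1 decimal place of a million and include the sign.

+€1,044.1 million

MPC = 1 − MPS = 1 − 0.39 = 0.61.
Expenditure multiplier = 1/(1 − MPC) = 1/(1 − 0.61) = 1/0.39 ≈ 2.564.
ΔG contributes k·ΔG = (+€126 million) / 0.39 ≈ +€323.1 million.
ΔT of −€461 million changes first-round spending by −c·ΔT = +€281.21 million, contributing k·(−c·ΔT) = (+€281.21 million) / 0.39 ≈ +€721.1 million.
Net ΔY = k(ΔG − c·ΔT) = (+€407.21 million) / 0.39 ≈ +€1,044.1 million.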